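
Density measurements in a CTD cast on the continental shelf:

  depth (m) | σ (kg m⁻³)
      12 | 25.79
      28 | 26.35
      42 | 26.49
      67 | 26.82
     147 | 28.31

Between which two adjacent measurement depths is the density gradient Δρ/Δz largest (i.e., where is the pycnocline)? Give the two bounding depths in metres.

12–28 m

Compute the density gradient over each adjacent pair:
  12–28 m: Δρ/Δz = 0.56/16 = 0.035 kg m⁻⁴
  28–42 m: Δρ/Δz = 0.14/14 = 0.010 kg m⁻⁴
  42–67 m: Δρ/Δz = 0.33/25 = 0.013 kg m⁻⁴
  67–147 m: Δρ/Δz = 1.49/80 = 0.019 kg m⁻⁴
The largest gradient is in the 12–28 m interval — the pycnocline.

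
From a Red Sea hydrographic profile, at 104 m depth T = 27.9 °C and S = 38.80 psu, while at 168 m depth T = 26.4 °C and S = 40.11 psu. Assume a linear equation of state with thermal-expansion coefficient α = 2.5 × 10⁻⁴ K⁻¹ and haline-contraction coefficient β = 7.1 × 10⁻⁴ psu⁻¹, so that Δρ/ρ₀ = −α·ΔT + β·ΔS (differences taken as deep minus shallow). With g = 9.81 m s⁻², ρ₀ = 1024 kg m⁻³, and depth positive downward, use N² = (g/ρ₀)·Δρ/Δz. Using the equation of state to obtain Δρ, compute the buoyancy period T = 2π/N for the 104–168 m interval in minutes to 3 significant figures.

ΔT = -1.5 K, ΔS = +1.31 psu (deep − shallow).
Δρ/ρ₀ = −αΔT + βΔS = 3.75 × 10⁻⁴ + 9.301 × 10⁻⁴ = 1.3051 × 10⁻³, so Δρ ≈ 1.336 kg m⁻³.
N² = (g/ρ₀)·Δρ/Δz = g·(Δρ/ρ₀)/Δz = 9.81 × 1.3051 × 10⁻³ / 64 = 2.0005 × 10⁻⁴ s⁻².
N = √(2.0005 × 10⁻⁴) = 0.014144 rad s⁻¹ → T = 2π/N = 444.23 s = 7.4038 min ≈ 7.40 min.

7.40 min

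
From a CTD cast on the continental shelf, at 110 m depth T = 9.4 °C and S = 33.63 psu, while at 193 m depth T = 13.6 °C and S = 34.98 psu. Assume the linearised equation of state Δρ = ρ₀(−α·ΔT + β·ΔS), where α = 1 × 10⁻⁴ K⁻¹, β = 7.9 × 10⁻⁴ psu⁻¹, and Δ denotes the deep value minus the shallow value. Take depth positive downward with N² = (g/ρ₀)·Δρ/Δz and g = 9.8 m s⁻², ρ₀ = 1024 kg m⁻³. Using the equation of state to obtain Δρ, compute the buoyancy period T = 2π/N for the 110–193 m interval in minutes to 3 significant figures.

12.0 min

ΔT = +4.2 K, ΔS = +1.35 psu (deep − shallow).
Δρ/ρ₀ = −αΔT + βΔS = -4.20 × 10⁻⁴ + 1.0665 × 10⁻³ = 6.465 × 10⁻⁴, so Δρ ≈ 0.6620 kg m⁻³.
N² = (g/ρ₀)·Δρ/Δz = g·(Δρ/ρ₀)/Δz = 9.8 × 6.465 × 10⁻⁴ / 83 = 7.6334 × 10⁻⁵ s⁻².
N = √(7.6334 × 10⁻⁵) = 8.7369 × 10⁻³ rad s⁻¹ → T = 2π/N = 719.15 s = 11.986 min ≈ 12.0 min.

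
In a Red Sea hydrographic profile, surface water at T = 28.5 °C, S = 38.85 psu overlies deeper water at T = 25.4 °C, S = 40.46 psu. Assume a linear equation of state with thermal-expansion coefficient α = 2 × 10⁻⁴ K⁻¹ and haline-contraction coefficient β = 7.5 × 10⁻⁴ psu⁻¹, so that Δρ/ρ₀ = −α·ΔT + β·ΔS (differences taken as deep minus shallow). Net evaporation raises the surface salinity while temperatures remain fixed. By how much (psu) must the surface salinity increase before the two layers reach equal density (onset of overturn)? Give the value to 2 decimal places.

Neutral buoyancy requires −α(T_deep − T_surf) + β(S_deep − S_surf′) = 0.
S_surf′ = S_deep − (α/β)·ΔT = 40.46 − (2 × 10⁻⁴/7.5 × 10⁻⁴)·(-3.1) = 41.2867 psu.
Increase required: 41.2867 − 38.85 = 2.4367 psu.

2.44 psu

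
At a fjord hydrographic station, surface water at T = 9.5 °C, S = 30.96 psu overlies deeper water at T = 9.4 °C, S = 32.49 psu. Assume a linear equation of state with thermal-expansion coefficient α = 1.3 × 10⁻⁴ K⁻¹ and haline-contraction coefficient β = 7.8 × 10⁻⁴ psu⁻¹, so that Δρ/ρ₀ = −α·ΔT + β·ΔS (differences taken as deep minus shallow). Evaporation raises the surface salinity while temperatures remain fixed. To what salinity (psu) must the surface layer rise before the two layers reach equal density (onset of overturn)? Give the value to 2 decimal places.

32.51 psu

Neutral buoyancy requires −α(T_deep − T_surf) + β(S_deep − S_surf′) = 0.
S_surf′ = S_deep − (α/β)·ΔT = 32.49 − (1.3 × 10⁻⁴/7.8 × 10⁻⁴)·(-0.1) = 32.5067 psu.
Increase required: 32.5067 − 30.96 = 1.5467 psu.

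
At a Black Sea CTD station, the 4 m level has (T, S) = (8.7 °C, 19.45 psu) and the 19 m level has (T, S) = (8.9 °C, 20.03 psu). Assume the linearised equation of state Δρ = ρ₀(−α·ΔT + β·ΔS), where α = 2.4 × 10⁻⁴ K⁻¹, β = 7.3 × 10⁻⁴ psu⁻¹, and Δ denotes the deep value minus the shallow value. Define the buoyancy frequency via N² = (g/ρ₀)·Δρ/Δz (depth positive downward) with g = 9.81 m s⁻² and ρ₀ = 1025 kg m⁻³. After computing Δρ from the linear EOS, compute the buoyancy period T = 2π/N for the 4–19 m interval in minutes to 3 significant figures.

6.68 min

ΔT = +0.2 K, ΔS = +0.58 psu (deep − shallow).
Δρ/ρ₀ = −αΔT + βΔS = -4.80 × 10⁻⁵ + 4.234 × 10⁻⁴ = 3.754 × 10⁻⁴, so Δρ ≈ 0.3848 kg m⁻³.
N² = (g/ρ₀)·Δρ/Δz = g·(Δρ/ρ₀)/Δz = 9.81 × 3.754 × 10⁻⁴ / 15 = 2.4551 × 10⁻⁴ s⁻².
N = √(2.4551 × 10⁻⁴) = 0.015669 rad s⁻¹ → T = 2π/N = 400.99 s = 6.6832 min ≈ 6.68 min.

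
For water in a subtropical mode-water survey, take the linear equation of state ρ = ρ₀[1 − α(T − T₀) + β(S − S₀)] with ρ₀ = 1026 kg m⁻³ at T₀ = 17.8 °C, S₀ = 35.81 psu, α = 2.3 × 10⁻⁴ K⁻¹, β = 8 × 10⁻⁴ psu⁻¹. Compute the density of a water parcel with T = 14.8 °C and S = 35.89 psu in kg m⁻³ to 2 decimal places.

T − T₀ = -3.0 K, S − S₀ = +0.08 psu.
Bracket = 1 − α·(-3.0) + β·(+0.08) = 1 + (7.54 × 10⁻⁴) = 1.0007540.
ρ = 1026 × 1.0007540 = 1026.77 kg m⁻³.

1026.77 kg m⁻³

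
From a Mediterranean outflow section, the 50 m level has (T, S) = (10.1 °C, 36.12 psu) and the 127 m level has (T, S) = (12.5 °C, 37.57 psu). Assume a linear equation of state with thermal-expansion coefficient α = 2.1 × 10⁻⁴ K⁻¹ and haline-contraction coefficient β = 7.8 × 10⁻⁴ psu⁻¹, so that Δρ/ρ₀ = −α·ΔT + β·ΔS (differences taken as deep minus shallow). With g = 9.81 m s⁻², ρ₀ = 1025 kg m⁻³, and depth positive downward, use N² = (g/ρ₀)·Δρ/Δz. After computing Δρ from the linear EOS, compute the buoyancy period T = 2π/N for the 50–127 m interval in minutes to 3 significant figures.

11.7 min

ΔT = +2.4 K, ΔS = +1.45 psu (deep − shallow).
Δρ/ρ₀ = −αΔT + βΔS = -5.04 × 10⁻⁴ + 1.131 × 10⁻³ = 6.27 × 10⁻⁴, so Δρ ≈ 0.6427 kg m⁻³.
N² = (g/ρ₀)·Δρ/Δz = g·(Δρ/ρ₀)/Δz = 9.81 × 6.27 × 10⁻⁴ / 77 = 7.9881 × 10⁻⁵ s⁻².
N = √(7.9881 × 10⁻⁵) = 8.9376 × 10⁻³ rad s⁻¹ → T = 2π/N = 703.01 s = 11.717 min ≈ 11.7 min.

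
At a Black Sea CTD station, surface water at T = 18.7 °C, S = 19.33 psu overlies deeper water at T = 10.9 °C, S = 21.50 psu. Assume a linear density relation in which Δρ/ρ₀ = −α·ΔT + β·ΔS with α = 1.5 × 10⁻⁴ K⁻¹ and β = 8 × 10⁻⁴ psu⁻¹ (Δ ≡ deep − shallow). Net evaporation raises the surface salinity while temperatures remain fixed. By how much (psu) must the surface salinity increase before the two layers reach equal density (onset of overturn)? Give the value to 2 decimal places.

3.63 psu

Neutral buoyancy requires −α(T_deep − T_surf) + β(S_deep − S_surf′) = 0.
S_surf′ = S_deep − (α/β)·ΔT = 21.50 − (1.5 × 10⁻⁴/8 × 10⁻⁴)·(-7.8) = 22.9625 psu.
Increase required: 22.9625 − 19.33 = 3.6325 psu.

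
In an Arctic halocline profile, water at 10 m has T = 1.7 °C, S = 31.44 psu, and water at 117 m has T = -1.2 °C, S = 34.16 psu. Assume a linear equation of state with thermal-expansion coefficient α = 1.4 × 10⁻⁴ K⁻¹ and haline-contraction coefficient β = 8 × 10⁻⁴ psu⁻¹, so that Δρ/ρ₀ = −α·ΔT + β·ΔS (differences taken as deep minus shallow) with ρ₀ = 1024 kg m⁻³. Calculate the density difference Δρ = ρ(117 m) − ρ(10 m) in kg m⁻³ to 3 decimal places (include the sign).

ΔT = -2.9 K, ΔS = +2.72 psu (deep − shallow).
Δρ/ρ₀ = −(1.4 × 10⁻⁴)(-2.9) + (8 × 10⁻⁴)(+2.72) = 2.582 × 10⁻³.
Δρ = 1024 × (2.582 × 10⁻³) = +2.644 kg m⁻³.
Positive Δρ: denser below, stable.

+2.644 kg m⁻³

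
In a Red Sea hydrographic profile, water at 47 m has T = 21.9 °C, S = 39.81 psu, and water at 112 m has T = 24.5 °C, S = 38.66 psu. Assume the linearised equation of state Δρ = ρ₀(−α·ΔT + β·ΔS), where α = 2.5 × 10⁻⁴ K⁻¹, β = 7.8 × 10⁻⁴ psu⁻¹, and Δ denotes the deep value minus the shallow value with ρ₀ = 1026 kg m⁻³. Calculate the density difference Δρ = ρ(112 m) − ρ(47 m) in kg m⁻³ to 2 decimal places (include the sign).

ΔT = +2.6 K, ΔS = -1.15 psu (deep − shallow).
Δρ/ρ₀ = −(2.5 × 10⁻⁴)(+2.6) + (7.8 × 10⁻⁴)(-1.15) = -1.547 × 10⁻³.
Δρ = 1026 × (-1.547 × 10⁻³) = -1.59 kg m⁻³.
Negative Δρ: lighter below, statically unstable.

-1.59 kg m⁻³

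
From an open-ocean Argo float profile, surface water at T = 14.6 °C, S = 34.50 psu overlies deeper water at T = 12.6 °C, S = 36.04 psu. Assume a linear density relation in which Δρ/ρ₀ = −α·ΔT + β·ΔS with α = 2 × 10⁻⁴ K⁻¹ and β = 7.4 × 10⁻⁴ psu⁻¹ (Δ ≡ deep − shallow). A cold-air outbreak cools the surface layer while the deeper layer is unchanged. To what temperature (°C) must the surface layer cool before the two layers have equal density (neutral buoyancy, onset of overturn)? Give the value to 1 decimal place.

6.9 °C

Neutral buoyancy requires Δρ = 0, i.e. −α(T_deep − T_surf′) + β(S_deep − S_surf) = 0.
T_surf′ = T_deep − (β/α)·ΔS = 12.6 − (7.4 × 10⁻⁴/2 × 10⁻⁴)·(+1.54) = 6.902 °C.
Cooling required: 14.6 − (6.902) = 7.698 °C.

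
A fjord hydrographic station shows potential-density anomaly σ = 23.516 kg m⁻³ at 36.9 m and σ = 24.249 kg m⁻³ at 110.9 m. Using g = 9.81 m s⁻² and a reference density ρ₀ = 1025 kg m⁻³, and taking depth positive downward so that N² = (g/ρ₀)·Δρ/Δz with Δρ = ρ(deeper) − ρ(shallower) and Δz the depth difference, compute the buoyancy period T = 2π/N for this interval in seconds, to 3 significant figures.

Δρ = 1024.249 − 1023.516 = 0.733 kg m⁻³ over Δz = 110.9 − 36.9 = 74 m.
N² = (9.81/1025) × (0.733/74) = 9.4802 × 10⁻⁵ s⁻².
N = √(9.4802 × 10⁻⁵) = 9.7366 × 10⁻³ rad s⁻¹, so T = 2π/N = 645.32 s ≈ 645 s.
Since Δρ > 0 the layer is stably stratified.

645 s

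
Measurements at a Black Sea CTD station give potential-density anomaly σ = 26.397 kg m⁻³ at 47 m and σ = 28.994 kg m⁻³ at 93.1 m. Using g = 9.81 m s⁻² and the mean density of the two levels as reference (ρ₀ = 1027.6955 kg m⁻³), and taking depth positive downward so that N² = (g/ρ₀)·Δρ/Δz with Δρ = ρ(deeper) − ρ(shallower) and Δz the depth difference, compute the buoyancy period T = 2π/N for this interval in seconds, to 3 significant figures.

Δρ = 1028.994 − 1026.397 = 2.597 kg m⁻³ over Δz = 93.1 − 47 = 46.1 m.
N² = (9.81/1027.6955) × (2.597/46.1) = 5.3774 × 10⁻⁴ s⁻².
N = √(5.3774 × 10⁻⁴) = 0.023189 rad s⁻¹, so T = 2π/N = 270.96 s ≈ 271 s.

271 s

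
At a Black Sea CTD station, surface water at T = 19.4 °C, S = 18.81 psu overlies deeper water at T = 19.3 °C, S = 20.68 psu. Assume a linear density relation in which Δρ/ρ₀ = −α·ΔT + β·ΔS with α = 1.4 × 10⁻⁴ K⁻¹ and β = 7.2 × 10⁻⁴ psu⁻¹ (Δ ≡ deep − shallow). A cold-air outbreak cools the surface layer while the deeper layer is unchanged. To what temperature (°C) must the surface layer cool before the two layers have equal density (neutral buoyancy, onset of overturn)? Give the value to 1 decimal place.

Neutral buoyancy requires Δρ = 0, i.e. −α(T_deep − T_surf′) + β(S_deep − S_surf) = 0.
T_surf′ = T_deep − (β/α)·ΔS = 19.3 − (7.2 × 10⁻⁴/1.4 × 10⁻⁴)·(+1.87) = 9.683 °C.
Cooling required: 19.4 − (9.683) = 9.717 °C.

9.7 °C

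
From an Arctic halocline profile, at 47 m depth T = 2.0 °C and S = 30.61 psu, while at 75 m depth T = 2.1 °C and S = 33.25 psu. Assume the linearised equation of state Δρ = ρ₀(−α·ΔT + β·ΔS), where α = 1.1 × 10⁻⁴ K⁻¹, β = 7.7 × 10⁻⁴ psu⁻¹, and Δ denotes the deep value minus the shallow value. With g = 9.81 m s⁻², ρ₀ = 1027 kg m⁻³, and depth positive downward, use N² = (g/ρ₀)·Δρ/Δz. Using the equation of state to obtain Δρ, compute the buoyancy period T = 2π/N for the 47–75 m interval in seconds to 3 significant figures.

236 s

ΔT = +0.1 K, ΔS = +2.64 psu (deep − shallow).
Δρ/ρ₀ = −αΔT + βΔS = -1.10 × 10⁻⁵ + 2.0328 × 10⁻³ = 2.0218 × 10⁻³, so Δρ ≈ 2.076 kg m⁻³.
N² = (g/ρ₀)·Δρ/Δz = g·(Δρ/ρ₀)/Δz = 9.81 × 2.0218 × 10⁻³ / 28 = 7.0835 × 10⁻⁴ s⁻².
N = √(7.0835 × 10⁻⁴) = 0.026615 rad s⁻¹ → T = 2π/N = 236.08 s ≈ 236 s.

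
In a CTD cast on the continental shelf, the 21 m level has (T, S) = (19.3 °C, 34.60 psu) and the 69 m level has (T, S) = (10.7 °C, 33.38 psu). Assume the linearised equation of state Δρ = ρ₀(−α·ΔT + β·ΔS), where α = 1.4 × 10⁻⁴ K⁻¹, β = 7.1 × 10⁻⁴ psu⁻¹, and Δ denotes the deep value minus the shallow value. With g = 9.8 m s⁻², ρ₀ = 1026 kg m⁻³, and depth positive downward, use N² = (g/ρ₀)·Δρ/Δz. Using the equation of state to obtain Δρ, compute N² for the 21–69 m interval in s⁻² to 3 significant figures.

6.90 × 10⁻⁵ s⁻²

ΔT = -8.6 K, ΔS = -1.22 psu (deep − shallow).
Δρ/ρ₀ = −αΔT + βΔS = 1.204 × 10⁻³ − 8.662 × 10⁻⁴ = 3.378 × 10⁻⁴, so Δρ ≈ 0.3466 kg m⁻³.
N² = (g/ρ₀)·Δρ/Δz = g·(Δρ/ρ₀)/Δz = 9.8 × 3.378 × 10⁻⁴ / 48 = 6.8967 × 10⁻⁵ s⁻² ≈ 6.90 × 10⁻⁵ s⁻².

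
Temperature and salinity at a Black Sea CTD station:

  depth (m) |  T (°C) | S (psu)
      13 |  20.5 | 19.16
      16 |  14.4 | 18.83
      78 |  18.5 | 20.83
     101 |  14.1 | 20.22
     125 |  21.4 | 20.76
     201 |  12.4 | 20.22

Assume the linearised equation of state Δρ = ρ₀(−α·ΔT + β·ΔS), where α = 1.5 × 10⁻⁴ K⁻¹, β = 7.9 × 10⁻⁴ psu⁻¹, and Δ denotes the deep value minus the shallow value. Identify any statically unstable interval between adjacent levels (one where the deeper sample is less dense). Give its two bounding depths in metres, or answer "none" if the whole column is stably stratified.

Evaluate Δρ/ρ₀ = −αΔT + βΔS across each adjacent pair:
  13–16 m: −αΔT+βΔS = −(1.5 × 10⁻⁴)(-6.1)+(7.9 × 10⁻⁴)(-0.33) = 6.5 × 10⁻⁴ → stable
  16–78 m: −αΔT+βΔS = −(1.5 × 10⁻⁴)(+4.1)+(7.9 × 10⁻⁴)(+2.00) = 9.7 × 10⁻⁴ → stable
  78–101 m: −αΔT+βΔS = −(1.5 × 10⁻⁴)(-4.4)+(7.9 × 10⁻⁴)(-0.61) = 1.8 × 10⁻⁴ → stable
  101–125 m: −αΔT+βΔS = −(1.5 × 10⁻⁴)(+7.3)+(7.9 × 10⁻⁴)(+0.54) = -6.7 × 10⁻⁴ → UNSTABLE
  125–201 m: −αΔT+βΔS = −(1.5 × 10⁻⁴)(-9.0)+(7.9 × 10⁻⁴)(-0.54) = 9.2 × 10⁻⁴ → stable
The 101–125 m interval has Δρ < 0: lighter water underlies denser water.

101–125 m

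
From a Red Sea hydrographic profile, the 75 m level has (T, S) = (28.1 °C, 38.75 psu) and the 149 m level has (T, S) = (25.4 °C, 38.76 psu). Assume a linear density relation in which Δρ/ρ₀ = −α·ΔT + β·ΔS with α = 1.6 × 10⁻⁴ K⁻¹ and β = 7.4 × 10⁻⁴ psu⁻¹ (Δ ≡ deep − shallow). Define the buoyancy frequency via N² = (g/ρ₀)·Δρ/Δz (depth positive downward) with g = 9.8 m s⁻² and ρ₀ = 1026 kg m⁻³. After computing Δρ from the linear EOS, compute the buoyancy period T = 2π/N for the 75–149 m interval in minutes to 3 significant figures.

ΔT = -2.7 K, ΔS = +0.01 psu (deep − shallow).
Δρ/ρ₀ = −αΔT + βΔS = 4.32 × 10⁻⁴ + 7.40 × 10⁻⁶ = 4.394 × 10⁻⁴, so Δρ ≈ 0.4508 kg m⁻³.
N² = (g/ρ₀)·Δρ/Δz = g·(Δρ/ρ₀)/Δz = 9.8 × 4.394 × 10⁻⁴ / 74 = 5.8191 × 10⁻⁵ s⁻².
N = √(5.8191 × 10⁻⁵) = 7.6283 × 10⁻³ rad s⁻¹ → T = 2π/N = 823.67 s = 13.728 min ≈ 13.7 min.

13.7 min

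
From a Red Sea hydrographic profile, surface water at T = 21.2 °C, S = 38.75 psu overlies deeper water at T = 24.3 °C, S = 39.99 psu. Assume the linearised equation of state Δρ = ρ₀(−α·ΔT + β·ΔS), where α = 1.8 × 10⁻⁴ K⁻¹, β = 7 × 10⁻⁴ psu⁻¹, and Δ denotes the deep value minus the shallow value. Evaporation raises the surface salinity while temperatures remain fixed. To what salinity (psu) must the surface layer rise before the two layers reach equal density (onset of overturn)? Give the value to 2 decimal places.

39.19 psu

Neutral buoyancy requires −α(T_deep − T_surf) + β(S_deep − S_surf′) = 0.
S_surf′ = S_deep − (α/β)·ΔT = 39.99 − (1.8 × 10⁻⁴/7 × 10⁻⁴)·(+3.1) = 39.1929 psu.
Increase required: 39.1929 − 38.75 = 0.4429 psu.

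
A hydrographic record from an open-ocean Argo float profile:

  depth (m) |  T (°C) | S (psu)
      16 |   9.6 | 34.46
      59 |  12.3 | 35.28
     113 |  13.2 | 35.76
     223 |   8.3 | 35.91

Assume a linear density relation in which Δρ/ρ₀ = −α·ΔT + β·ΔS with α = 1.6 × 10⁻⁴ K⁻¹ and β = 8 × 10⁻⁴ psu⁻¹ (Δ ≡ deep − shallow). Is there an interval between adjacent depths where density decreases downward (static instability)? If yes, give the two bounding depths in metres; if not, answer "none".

none

Evaluate Δρ/ρ₀ = −αΔT + βΔS across each adjacent pair:
  16–59 m: −αΔT+βΔS = −(1.6 × 10⁻⁴)(+2.7)+(8 × 10⁻⁴)(+0.82) = 2.2 × 10⁻⁴ → stable
  59–113 m: −αΔT+βΔS = −(1.6 × 10⁻⁴)(+0.9)+(8 × 10⁻⁴)(+0.48) = 2.4 × 10⁻⁴ → stable
  113–223 m: −αΔT+βΔS = −(1.6 × 10⁻⁴)(-4.9)+(8 × 10⁻⁴)(+0.15) = 9.0 × 10⁻⁴ → stable
Every interval has Δρ > 0: the column is stably stratified throughout.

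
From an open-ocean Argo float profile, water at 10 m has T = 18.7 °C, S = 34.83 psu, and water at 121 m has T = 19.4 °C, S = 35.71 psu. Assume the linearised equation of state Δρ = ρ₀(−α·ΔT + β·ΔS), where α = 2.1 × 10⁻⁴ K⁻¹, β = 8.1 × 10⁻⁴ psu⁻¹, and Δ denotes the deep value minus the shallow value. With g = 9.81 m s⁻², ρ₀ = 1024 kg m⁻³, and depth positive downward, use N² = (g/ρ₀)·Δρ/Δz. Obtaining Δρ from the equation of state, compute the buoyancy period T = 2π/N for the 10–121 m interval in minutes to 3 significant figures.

14.8 min

ΔT = +0.7 K, ΔS = +0.88 psu (deep − shallow).
Δρ/ρ₀ = −αΔT + βΔS = -1.47 × 10⁻⁴ + 7.128 × 10⁻⁴ = 5.658 × 10⁻⁴, so Δρ ≈ 0.5794 kg m⁻³.
N² = (g/ρ₀)·Δρ/Δz = g·(Δρ/ρ₀)/Δz = 9.81 × 5.658 × 10⁻⁴ / 111 = 5.0004 × 10⁻⁵ s⁻².
N = √(5.0004 × 10⁻⁵) = 7.0714 × 10⁻³ rad s⁻¹ → T = 2π/N = 888.53 s = 14.809 min ≈ 14.8 min.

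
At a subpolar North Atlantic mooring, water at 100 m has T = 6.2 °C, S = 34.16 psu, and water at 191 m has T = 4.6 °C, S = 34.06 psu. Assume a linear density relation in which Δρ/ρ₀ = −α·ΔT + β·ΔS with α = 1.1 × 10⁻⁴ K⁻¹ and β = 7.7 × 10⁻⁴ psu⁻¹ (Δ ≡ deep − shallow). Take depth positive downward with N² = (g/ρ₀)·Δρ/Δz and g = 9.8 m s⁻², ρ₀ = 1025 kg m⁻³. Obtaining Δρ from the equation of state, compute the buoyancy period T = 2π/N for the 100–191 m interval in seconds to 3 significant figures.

ΔT = -1.6 K, ΔS = -0.10 psu (deep − shallow).
Δρ/ρ₀ = −αΔT + βΔS = 1.76 × 10⁻⁴ − 7.70 × 10⁻⁵ = 9.90 × 10⁻⁵, so Δρ ≈ 0.1015 kg m⁻³.
N² = (g/ρ₀)·Δρ/Δz = g·(Δρ/ρ₀)/Δz = 9.8 × 9.90 × 10⁻⁵ / 91 = 1.0662 × 10⁻⁵ s⁻².
N = √(1.0662 × 10⁻⁵) = 3.2653 × 10⁻³ rad s⁻¹ → T = 2π/N = 1.9242 × 10³ s ≈ 1.92 × 10³ s.

1.92 × 10³ s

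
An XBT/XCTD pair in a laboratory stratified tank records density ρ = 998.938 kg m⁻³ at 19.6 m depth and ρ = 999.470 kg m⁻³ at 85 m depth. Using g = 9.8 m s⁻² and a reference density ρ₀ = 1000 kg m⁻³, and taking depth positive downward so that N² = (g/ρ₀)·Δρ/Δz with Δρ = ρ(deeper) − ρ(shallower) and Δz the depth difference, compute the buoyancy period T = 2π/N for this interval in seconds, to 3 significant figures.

Δρ = 999.470 − 998.938 = 0.532 kg m⁻³ over Δz = 85 − 19.6 = 65.4 m.
N² = (9.8/1000) × (0.532/65.4) = 7.9719 × 10⁻⁵ s⁻².
N = √(7.9719 × 10⁻⁵) = 8.9285 × 10⁻³ rad s⁻¹, so T = 2π/N = 703.72 s ≈ 704 s.

704 s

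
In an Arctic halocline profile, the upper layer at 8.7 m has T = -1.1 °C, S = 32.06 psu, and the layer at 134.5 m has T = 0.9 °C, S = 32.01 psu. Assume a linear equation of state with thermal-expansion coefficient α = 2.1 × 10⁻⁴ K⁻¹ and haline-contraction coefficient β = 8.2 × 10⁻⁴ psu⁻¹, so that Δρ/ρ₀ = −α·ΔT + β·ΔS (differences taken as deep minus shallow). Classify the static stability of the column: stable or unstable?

unstable

ΔT = 0.9 − -1.1 = +2.0 K and ΔS = 32.01 − 32.06 = -0.05 psu (deep − shallow).
−αΔT = -4.20 × 10⁻⁴; βΔS = -4.10 × 10⁻⁵; sum Δρ/ρ₀ = -4.61 × 10⁻⁴.
Δρ/ρ₀ < 0, so Δρ < 0: deeper water is lighter → statically unstable; the column would overturn.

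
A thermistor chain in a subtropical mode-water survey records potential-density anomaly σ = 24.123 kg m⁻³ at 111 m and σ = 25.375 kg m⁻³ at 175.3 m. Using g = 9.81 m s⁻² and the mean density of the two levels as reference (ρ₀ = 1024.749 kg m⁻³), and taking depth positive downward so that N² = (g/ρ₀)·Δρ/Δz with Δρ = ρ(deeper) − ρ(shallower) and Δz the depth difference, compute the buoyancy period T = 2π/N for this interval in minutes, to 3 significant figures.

7.67 min

Δρ = 1025.375 − 1024.123 = 1.252 kg m⁻³ over Δz = 175.3 − 111 = 64.3 m.
N² = (9.81/1024.749) × (1.252/64.3) = 1.8640 × 10⁻⁴ s⁻².
N = √(1.8640 × 10⁻⁴) = 0.013653 rad s⁻¹, so T = 2π/N = 460.21 s = 7.6702 min ≈ 7.67 min.
A positive N² confirms static stability across the interval.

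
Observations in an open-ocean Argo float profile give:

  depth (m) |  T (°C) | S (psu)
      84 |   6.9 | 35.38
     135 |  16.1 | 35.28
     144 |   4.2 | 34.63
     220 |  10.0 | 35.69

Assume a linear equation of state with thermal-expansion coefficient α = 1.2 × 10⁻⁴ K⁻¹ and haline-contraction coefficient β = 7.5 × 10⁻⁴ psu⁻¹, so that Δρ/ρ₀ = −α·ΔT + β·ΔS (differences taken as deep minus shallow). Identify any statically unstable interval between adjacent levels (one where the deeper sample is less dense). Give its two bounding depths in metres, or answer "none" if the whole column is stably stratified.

84–135 m

Evaluate Δρ/ρ₀ = −αΔT + βΔS across each adjacent pair:
  84–135 m: −αΔT+βΔS = −(1.2 × 10⁻⁴)(+9.2)+(7.5 × 10⁻⁴)(-0.10) = -1.2 × 10⁻³ → UNSTABLE
  135–144 m: −αΔT+βΔS = −(1.2 × 10⁻⁴)(-11.9)+(7.5 × 10⁻⁴)(-0.65) = 9.4 × 10⁻⁴ → stable
  144–220 m: −αΔT+βΔS = −(1.2 × 10⁻⁴)(+5.8)+(7.5 × 10⁻⁴)(+1.06) = 9.9 × 10⁻⁵ → stable
The 84–135 m interval has Δρ < 0: lighter water underlies denser water.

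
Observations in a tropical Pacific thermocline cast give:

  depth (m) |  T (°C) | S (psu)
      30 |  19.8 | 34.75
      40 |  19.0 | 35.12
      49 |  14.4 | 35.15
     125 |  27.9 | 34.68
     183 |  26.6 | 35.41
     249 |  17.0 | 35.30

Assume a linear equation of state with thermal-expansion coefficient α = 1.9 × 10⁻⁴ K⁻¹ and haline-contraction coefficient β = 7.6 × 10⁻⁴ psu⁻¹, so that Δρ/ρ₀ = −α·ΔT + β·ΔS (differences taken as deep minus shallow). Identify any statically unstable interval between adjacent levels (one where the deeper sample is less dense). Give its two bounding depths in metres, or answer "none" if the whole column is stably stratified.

49–125 m

Evaluate Δρ/ρ₀ = −αΔT + βΔS across each adjacent pair:
  30–40 m: −αΔT+βΔS = −(1.9 × 10⁻⁴)(-0.8)+(7.6 × 10⁻⁴)(+0.37) = 4.3 × 10⁻⁴ → stable
  40–49 m: −αΔT+βΔS = −(1.9 × 10⁻⁴)(-4.6)+(7.6 × 10⁻⁴)(+0.03) = 9.0 × 10⁻⁴ → stable
  49–125 m: −αΔT+βΔS = −(1.9 × 10⁻⁴)(+13.5)+(7.6 × 10⁻⁴)(-0.47) = -2.9 × 10⁻³ → UNSTABLE
  125–183 m: −αΔT+βΔS = −(1.9 × 10⁻⁴)(-1.3)+(7.6 × 10⁻⁴)(+0.73) = 8.0 × 10⁻⁴ → stable
  183–249 m: −αΔT+βΔS = −(1.9 × 10⁻⁴)(-9.6)+(7.6 × 10⁻⁴)(-0.11) = 1.7 × 10⁻³ → stable
The 49–125 m interval has Δρ < 0: lighter water underlies denser water.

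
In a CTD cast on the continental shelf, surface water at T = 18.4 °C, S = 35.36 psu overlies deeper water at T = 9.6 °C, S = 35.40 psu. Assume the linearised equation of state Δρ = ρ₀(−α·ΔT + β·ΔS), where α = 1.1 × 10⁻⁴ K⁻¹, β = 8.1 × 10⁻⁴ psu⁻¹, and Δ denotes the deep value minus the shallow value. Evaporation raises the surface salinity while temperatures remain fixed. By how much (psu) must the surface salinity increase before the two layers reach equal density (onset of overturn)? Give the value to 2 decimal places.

1.24 psu

Neutral buoyancy requires −α(T_deep − T_surf) + β(S_deep − S_surf′) = 0.
S_surf′ = S_deep − (α/β)·ΔT = 35.40 − (1.1 × 10⁻⁴/8.1 × 10⁻⁴)·(-8.8) = 36.5951 psu.
Increase required: 36.5951 − 35.36 = 1.2351 psu.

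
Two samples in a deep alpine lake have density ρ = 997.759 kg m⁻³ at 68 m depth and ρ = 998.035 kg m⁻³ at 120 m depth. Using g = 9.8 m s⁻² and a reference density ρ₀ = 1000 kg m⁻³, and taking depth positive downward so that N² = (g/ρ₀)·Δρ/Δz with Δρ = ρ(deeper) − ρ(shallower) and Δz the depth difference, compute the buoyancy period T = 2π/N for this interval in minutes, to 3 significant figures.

Δρ = 998.035 − 997.759 = 0.276 kg m⁻³ over Δz = 120 − 68 = 52 m.
N² = (9.8/1000) × (0.276/52) = 5.2015 × 10⁻⁵ s⁻².
N = √(5.2015 × 10⁻⁵) = 7.2121 × 10⁻³ rad s⁻¹, so T = 2π/N = 871.20 s = 14.520 min ≈ 14.5 min.
Since Δρ > 0 the layer is stably stratified.

14.5 min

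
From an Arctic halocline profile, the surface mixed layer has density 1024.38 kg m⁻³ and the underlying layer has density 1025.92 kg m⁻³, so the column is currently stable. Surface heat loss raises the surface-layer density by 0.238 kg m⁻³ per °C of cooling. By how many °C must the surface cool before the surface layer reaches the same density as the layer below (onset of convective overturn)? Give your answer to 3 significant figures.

6.47 °C

Density deficit of the surface layer: 1025.92 − 1024.38 = 1.54 kg m⁻³.
Required change = 1.54 / 0.238 = 6.47 °C.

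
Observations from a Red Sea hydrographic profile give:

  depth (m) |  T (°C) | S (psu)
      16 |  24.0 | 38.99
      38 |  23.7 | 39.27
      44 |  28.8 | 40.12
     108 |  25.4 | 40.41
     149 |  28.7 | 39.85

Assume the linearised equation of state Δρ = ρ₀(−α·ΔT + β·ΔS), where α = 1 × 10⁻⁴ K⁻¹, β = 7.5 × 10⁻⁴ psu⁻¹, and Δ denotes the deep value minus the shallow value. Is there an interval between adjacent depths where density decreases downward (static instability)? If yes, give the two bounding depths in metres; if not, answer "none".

108–149 m

Evaluate Δρ/ρ₀ = −αΔT + βΔS across each adjacent pair:
  16–38 m: −αΔT+βΔS = −(1 × 10⁻⁴)(-0.3)+(7.5 × 10⁻⁴)(+0.28) = 2.4 × 10⁻⁴ → stable
  38–44 m: −αΔT+βΔS = −(1 × 10⁻⁴)(+5.1)+(7.5 × 10⁻⁴)(+0.85) = 1.3 × 10⁻⁴ → stable
  44–108 m: −αΔT+βΔS = −(1 × 10⁻⁴)(-3.4)+(7.5 × 10⁻⁴)(+0.29) = 5.6 × 10⁻⁴ → stable
  108–149 m: −αΔT+βΔS = −(1 × 10⁻⁴)(+3.3)+(7.5 × 10⁻⁴)(-0.56) = -7.5 × 10⁻⁴ → UNSTABLE
The 108–149 m interval has Δρ < 0: lighter water underlies denser water.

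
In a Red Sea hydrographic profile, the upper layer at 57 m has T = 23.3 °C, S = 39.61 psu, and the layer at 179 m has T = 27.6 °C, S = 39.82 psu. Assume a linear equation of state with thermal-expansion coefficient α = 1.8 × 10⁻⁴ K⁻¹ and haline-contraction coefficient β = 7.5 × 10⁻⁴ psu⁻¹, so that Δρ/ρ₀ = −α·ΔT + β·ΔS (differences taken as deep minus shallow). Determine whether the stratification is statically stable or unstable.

ΔT = 27.6 − 23.3 = +4.3 K and ΔS = 39.82 − 39.61 = +0.21 psu (deep − shallow).
−αΔT = -7.74 × 10⁻⁴; βΔS = 1.575 × 10⁻⁴; sum Δρ/ρ₀ = -6.165 × 10⁻⁴.
Δρ/ρ₀ < 0, so Δρ < 0: deeper water is lighter → statically unstable; the column would overturn.

unstable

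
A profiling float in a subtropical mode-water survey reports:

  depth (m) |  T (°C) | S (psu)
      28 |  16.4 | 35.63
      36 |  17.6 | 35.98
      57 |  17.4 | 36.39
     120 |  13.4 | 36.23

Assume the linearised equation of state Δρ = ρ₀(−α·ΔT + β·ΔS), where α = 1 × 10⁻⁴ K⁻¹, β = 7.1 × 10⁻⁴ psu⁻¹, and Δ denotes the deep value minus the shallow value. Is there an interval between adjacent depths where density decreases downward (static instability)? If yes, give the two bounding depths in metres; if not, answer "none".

Evaluate Δρ/ρ₀ = −αΔT + βΔS across each adjacent pair:
  28–36 m: −αΔT+βΔS = −(1 × 10⁻⁴)(+1.2)+(7.1 × 10⁻⁴)(+0.35) = 1.3 × 10⁻⁴ → stable
  36–57 m: −αΔT+βΔS = −(1 × 10⁻⁴)(-0.2)+(7.1 × 10⁻⁴)(+0.41) = 3.1 × 10⁻⁴ → stable
  57–120 m: −αΔT+βΔS = −(1 × 10⁻⁴)(-4.0)+(7.1 × 10⁻⁴)(-0.16) = 2.9 × 10⁻⁴ → stable
Every interval has Δρ > 0: the column is stably stratified throughout.

none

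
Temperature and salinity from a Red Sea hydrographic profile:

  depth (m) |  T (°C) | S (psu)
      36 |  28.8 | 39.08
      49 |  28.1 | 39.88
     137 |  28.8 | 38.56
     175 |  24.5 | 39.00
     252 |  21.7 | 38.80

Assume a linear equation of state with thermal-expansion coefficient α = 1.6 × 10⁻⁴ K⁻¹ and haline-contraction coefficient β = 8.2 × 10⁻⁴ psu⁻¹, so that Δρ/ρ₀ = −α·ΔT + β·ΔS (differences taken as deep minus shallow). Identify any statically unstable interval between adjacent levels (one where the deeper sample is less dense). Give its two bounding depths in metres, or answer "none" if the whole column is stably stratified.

Evaluate Δρ/ρ₀ = −αΔT + βΔS across each adjacent pair:
  36–49 m: −αΔT+βΔS = −(1.6 × 10⁻⁴)(-0.7)+(8.2 × 10⁻⁴)(+0.80) = 7.7 × 10⁻⁴ → stable
  49–137 m: −αΔT+βΔS = −(1.6 × 10⁻⁴)(+0.7)+(8.2 × 10⁻⁴)(-1.32) = -1.2 × 10⁻³ → UNSTABLE
  137–175 m: −αΔT+βΔS = −(1.6 × 10⁻⁴)(-4.3)+(8.2 × 10⁻⁴)(+0.44) = 1.0 × 10⁻³ → stable
  175–252 m: −αΔT+βΔS = −(1.6 × 10⁻⁴)(-2.8)+(8.2 × 10⁻⁴)(-0.20) = 2.8 × 10⁻⁴ → stable
The 49–137 m interval has Δρ < 0: lighter water underlies denser water.

49–137 m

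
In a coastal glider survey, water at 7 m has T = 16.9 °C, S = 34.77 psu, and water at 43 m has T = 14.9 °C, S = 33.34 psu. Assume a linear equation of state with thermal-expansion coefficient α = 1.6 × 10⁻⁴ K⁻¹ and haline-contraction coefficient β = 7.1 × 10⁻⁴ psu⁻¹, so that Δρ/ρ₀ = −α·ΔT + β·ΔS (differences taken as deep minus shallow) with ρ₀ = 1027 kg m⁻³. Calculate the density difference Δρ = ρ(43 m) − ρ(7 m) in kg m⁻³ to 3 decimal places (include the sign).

-0.714 kg m⁻³

ΔT = -2.0 K, ΔS = -1.43 psu (deep − shallow).
Δρ/ρ₀ = −(1.6 × 10⁻⁴)(-2.0) + (7.1 × 10⁻⁴)(-1.43) = -6.953 × 10⁻⁴.
Δρ = 1027 × (-6.953 × 10⁻⁴) = -0.714 kg m⁻³.
Negative Δρ: lighter below, statically unstable.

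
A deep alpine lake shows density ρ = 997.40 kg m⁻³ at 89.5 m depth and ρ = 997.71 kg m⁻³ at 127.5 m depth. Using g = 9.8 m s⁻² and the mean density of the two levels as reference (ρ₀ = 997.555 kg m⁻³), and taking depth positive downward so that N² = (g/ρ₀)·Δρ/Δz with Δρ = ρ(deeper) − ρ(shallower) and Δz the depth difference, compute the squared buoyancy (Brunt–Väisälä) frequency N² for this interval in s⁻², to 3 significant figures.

Δρ = 997.71 − 997.40 = 0.31 kg m⁻³ over Δz = 127.5 − 89.5 = 38 m.
N² = (9.8/997.555) × (0.31/38) = 8.0143 × 10⁻⁵ s⁻² ≈ 8.01 × 10⁻⁵ s⁻².

8.01 × 10⁻⁵ s⁻²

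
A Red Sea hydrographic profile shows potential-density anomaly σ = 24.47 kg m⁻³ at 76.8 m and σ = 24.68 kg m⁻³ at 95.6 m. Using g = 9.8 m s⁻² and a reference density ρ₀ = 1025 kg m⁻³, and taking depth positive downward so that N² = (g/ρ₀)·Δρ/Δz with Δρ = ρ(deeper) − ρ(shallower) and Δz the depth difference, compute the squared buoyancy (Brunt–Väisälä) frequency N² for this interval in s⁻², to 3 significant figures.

1.07 × 10⁻⁴ s⁻²

Δρ = 1024.68 − 1024.47 = 0.21 kg m⁻³ over Δz = 95.6 − 76.8 = 18.8 m.
N² = (9.8/1025) × (0.21/18.8) = 1.0680 × 10⁻⁴ s⁻² ≈ 1.07 × 10⁻⁴ s⁻².
N² > 0, so the interval is statically stable.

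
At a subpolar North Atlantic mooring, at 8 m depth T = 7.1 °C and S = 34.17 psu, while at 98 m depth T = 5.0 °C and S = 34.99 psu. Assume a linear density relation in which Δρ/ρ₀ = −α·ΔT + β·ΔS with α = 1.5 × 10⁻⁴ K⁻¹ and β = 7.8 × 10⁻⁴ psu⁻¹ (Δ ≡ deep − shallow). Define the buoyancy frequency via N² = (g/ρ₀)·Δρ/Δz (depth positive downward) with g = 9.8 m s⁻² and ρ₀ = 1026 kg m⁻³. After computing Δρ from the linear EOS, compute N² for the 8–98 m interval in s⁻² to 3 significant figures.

1.04 × 10⁻⁴ s⁻²

ΔT = -2.1 K, ΔS = +0.82 psu (deep − shallow).
Δρ/ρ₀ = −αΔT + βΔS = 3.15 × 10⁻⁴ + 6.396 × 10⁻⁴ = 9.546 × 10⁻⁴, so Δρ ≈ 0.9794 kg m⁻³.
N² = (g/ρ₀)·Δρ/Δz = g·(Δρ/ρ₀)/Δz = 9.8 × 9.546 × 10⁻⁴ / 90 = 1.0395 × 10⁻⁴ s⁻² ≈ 1.04 × 10⁻⁴ s⁻².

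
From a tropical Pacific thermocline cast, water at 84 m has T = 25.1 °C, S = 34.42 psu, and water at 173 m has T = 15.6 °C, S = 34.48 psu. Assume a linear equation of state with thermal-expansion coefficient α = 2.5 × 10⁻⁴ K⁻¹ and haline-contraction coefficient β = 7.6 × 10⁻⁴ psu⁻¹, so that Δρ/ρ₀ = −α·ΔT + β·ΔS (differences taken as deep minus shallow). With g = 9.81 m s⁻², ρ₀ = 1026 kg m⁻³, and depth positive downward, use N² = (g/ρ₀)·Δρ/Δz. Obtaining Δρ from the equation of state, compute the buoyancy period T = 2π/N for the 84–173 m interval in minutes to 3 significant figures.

6.41 min

ΔT = -9.5 K, ΔS = +0.06 psu (deep − shallow).
Δρ/ρ₀ = −αΔT + βΔS = 2.375 × 10⁻³ + 4.56 × 10⁻⁵ = 2.4206 × 10⁻³, so Δρ ≈ 2.484 kg m⁻³.
N² = (g/ρ₀)·Δρ/Δz = g·(Δρ/ρ₀)/Δz = 9.81 × 2.4206 × 10⁻³ / 89 = 2.6681 × 10⁻⁴ s⁻².
N = √(2.6681 × 10⁻⁴) = 0.016334 rad s⁻¹ → T = 2π/N = 384.67 s = 6.4112 min ≈ 6.41 min.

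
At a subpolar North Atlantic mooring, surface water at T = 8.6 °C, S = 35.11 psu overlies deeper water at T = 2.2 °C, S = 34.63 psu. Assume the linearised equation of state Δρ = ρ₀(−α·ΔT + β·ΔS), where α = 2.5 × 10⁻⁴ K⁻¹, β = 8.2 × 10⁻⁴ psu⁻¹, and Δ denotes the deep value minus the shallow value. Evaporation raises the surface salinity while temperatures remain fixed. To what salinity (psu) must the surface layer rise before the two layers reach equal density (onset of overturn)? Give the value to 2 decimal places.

Neutral buoyancy requires −α(T_deep − T_surf) + β(S_deep − S_surf′) = 0.
S_surf′ = S_deep − (α/β)·ΔT = 34.63 − (2.5 × 10⁻⁴/8.2 × 10⁻⁴)·(-6.4) = 36.5812 psu.
Increase required: 36.5812 − 35.11 = 1.4712 psu.

36.58 psu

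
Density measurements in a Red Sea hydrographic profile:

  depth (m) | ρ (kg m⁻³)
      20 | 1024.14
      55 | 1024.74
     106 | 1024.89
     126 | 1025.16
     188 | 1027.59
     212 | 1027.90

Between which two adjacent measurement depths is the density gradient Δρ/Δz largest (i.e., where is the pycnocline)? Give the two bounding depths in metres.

Compute the density gradient over each adjacent pair:
  20–55 m: Δρ/Δz = 0.60/35 = 0.017 kg m⁻⁴
  55–106 m: Δρ/Δz = 0.15/51 = 2.9 × 10⁻³ kg m⁻⁴
  106–126 m: Δρ/Δz = 0.27/20 = 0.014 kg m⁻⁴
  126–188 m: Δρ/Δz = 2.43/62 = 0.039 kg m⁻⁴
  188–212 m: Δρ/Δz = 0.31/24 = 0.013 kg m⁻⁴
The largest gradient is in the 126–188 m interval — the pycnocline.

126–188 m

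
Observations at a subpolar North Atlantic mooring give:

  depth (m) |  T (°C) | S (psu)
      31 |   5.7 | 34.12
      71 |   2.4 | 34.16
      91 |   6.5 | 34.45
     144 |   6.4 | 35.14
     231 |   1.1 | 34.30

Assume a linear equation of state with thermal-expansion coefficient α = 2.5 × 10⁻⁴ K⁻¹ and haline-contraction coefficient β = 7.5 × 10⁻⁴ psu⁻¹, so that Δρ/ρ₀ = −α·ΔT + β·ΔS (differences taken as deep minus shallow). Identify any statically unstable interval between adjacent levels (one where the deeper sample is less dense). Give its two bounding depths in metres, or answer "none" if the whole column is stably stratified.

71–91 m

Evaluate Δρ/ρ₀ = −αΔT + βΔS across each adjacent pair:
  31–71 m: −αΔT+βΔS = −(2.5 × 10⁻⁴)(-3.3)+(7.5 × 10⁻⁴)(+0.04) = 8.5 × 10⁻⁴ → stable
  71–91 m: −αΔT+βΔS = −(2.5 × 10⁻⁴)(+4.1)+(7.5 × 10⁻⁴)(+0.29) = -8.1 × 10⁻⁴ → UNSTABLE
  91–144 m: −αΔT+βΔS = −(2.5 × 10⁻⁴)(-0.1)+(7.5 × 10⁻⁴)(+0.69) = 5.4 × 10⁻⁴ → stable
  144–231 m: −αΔT+βΔS = −(2.5 × 10⁻⁴)(-5.3)+(7.5 × 10⁻⁴)(-0.84) = 6.9 × 10⁻⁴ → stable
The 71–91 m interval has Δρ < 0: lighter water underlies denser water.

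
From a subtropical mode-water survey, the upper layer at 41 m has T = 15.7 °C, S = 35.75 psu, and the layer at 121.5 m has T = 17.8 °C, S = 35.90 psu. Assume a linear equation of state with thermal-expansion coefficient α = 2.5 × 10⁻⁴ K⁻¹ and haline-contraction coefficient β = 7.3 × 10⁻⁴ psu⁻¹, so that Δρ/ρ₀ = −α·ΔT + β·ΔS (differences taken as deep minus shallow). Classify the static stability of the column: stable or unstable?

ΔT = 17.8 − 15.7 = +2.1 K and ΔS = 35.90 − 35.75 = +0.15 psu (deep − shallow).
−αΔT = -5.25 × 10⁻⁴; βΔS = 1.095 × 10⁻⁴; sum Δρ/ρ₀ = -4.155 × 10⁻⁴.
Δρ/ρ₀ < 0, so Δρ < 0: deeper water is lighter → statically unstable; the column would overturn.

unstable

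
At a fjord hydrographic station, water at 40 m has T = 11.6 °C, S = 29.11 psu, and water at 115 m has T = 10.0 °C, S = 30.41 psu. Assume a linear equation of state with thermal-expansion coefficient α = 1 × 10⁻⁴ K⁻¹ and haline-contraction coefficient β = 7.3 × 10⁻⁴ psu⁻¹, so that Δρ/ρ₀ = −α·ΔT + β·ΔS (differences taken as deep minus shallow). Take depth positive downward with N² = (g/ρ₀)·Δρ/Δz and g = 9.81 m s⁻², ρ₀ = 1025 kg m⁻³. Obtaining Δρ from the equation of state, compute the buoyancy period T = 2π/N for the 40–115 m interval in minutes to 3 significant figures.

ΔT = -1.6 K, ΔS = +1.30 psu (deep − shallow).
Δρ/ρ₀ = −αΔT + βΔS = 1.60 × 10⁻⁴ + 9.49 × 10⁻⁴ = 1.109 × 10⁻³, so Δρ ≈ 1.137 kg m⁻³.
N² = (g/ρ₀)·Δρ/Δz = g·(Δρ/ρ₀)/Δz = 9.81 × 1.109 × 10⁻³ / 75 = 1.4506 × 10⁻⁴ s⁻².
N = √(1.4506 × 10⁻⁴) = 0.012044 rad s⁻¹ → T = 2π/N = 521.69 s = 8.6948 min ≈ 8.69 min.

8.69 min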